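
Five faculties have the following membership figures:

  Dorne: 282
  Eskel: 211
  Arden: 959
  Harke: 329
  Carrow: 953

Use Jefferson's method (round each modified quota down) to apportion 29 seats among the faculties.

Dorne 3, Eskel 2, Arden 11, Harke 3, Carrow 10

Standard divisor 2734/29 ≈ 94.276; standard quotas: Dorne 2.991, Eskel 2.238, Arden 10.172, Harke 3.490, Carrow 10.109.
Rounding down gives 2, 2, 10, 3, 10 = 27 seats, so the divisor must be adjusted.
With modified divisor 87: modified quotas Dorne 3.241, Eskel 2.425, Arden 11.023, Harke 3.782, Carrow 10.954.
Rounding down: Dorne 3, Eskel 2, Arden 11, Harke 3, Carrow 10 (total 29).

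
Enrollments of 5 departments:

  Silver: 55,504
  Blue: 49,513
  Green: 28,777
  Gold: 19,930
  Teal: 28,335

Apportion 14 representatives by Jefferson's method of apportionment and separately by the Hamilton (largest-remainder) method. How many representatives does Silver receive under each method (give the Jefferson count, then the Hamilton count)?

5 and 4

Jefferson: Silver 5, Blue 4, Green 2, Gold 1, Teal 2.
Hamilton: Silver 4, Blue 4, Green 2, Gold 2, Teal 2.
Silver gets 5 under Jefferson and 4 under Hamilton.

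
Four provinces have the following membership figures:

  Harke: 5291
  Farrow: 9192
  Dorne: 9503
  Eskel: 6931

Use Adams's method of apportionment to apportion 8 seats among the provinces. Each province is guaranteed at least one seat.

Harke=2, Farrow=2, Dorne=2, Eskel=2

Standard divisor 30917/8 ≈ 3864.625; standard quotas: Harke 1.369, Farrow 2.378, Dorne 2.459, Eskel 1.793.
Rounding up gives 2, 3, 3, 2 = 10 seats, so the divisor must be adjusted.
With modified divisor 5000: modified quotas Harke 1.058, Farrow 1.838, Dorne 1.901, Eskel 1.386.
Rounding up: Harke 2, Farrow 2, Dorne 2, Eskel 2 (total 8).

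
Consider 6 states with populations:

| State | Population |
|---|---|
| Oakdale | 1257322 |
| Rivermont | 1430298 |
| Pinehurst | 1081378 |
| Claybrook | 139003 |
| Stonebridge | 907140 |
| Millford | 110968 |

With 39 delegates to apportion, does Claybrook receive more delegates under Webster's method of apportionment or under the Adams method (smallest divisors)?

Adams

Webster: Oakdale 10, Rivermont 11, Pinehurst 9, Claybrook 1, Stonebridge 7, Millford 1.
Adams: Oakdale 10, Rivermont 11, Pinehurst 8, Claybrook 2, Stonebridge 7, Millford 1.
Claybrook gets 1 under Webster and 2 under Adams.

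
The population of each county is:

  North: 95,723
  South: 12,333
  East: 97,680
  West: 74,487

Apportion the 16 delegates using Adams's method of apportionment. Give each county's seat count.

North=5, South=1, East=6, West=4

Standard divisor 280223/16 ≈ 17513.938; standard quotas: North 5.466, South 0.704, East 5.577, West 4.253.
Rounding up gives 6, 1, 6, 5 = 18 seats, so the divisor must be adjusted.
With modified divisor 19300: modified quotas North 4.960, South 0.639, East 5.061, West 3.859.
Rounding up: North 5, South 1, East 6, West 4 (total 16).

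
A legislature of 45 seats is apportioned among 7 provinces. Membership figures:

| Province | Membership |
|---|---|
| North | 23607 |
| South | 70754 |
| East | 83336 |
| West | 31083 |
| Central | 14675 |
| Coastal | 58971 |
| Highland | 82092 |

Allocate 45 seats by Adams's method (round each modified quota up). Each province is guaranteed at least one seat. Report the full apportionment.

North 3, South 9, East 10, West 4, Central 2, Coastal 7, Highland 10

Standard divisor 364518/45 ≈ 8100.4; standard quotas: North 2.914, South 8.735, East 10.288, West 3.837, Central 1.812, Coastal 7.280, Highland 10.134.
Rounding up gives 3, 9, 11, 4, 2, 8, 11 = 48 seats, so the divisor must be adjusted.
With modified divisor 8600: modified quotas North 2.745, South 8.227, East 9.690, West 3.614, Central 1.706, Coastal 6.857, Highland 9.546.
Rounding up: North 3, South 9, East 10, West 4, Central 2, Coastal 7, Highland 10 (total 45).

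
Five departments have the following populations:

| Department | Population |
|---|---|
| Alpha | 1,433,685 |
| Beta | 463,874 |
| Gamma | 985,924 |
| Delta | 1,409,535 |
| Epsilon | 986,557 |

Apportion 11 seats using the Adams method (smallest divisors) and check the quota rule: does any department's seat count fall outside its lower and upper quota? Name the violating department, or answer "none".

Standard quotas: Alpha 2.987, Beta 0.966, Gamma 2.054, Delta 2.937, Epsilon 2.055.
Adams allocation: Alpha 3, Beta 1, Gamma 2, Delta 3, Epsilon 2.
Every allocation lies between the lower and upper quota.

none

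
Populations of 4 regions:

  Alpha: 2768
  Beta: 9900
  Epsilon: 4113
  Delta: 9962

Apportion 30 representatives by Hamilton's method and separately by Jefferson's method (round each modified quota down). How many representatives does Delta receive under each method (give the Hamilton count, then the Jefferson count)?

Hamilton: Alpha 3, Beta 11, Epsilon 5, Delta 11.
Jefferson: Alpha 3, Beta 11, Epsilon 4, Delta 12.
Delta gets 11 under Hamilton and 12 under Jefferson.

11 and 12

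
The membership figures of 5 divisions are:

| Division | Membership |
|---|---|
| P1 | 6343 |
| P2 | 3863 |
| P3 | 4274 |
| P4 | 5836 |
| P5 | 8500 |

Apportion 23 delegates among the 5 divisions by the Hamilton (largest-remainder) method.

Total 28816; standard divisor 28816/23 ≈ 1252.87.
Standard quotas: P1 5.0628, P2 3.0833, P3 3.4114, P4 4.6581, P5 6.7844.
Lower quotas: P1 5, P2 3, P3 3, P4 4, P5 6 (sum 21, leaving 2 seats).
Remainders in descending order: P5 0.7844, P4 0.6581, P3 0.4114, P2 0.0833, P1 0.0628.
Largest remainders: P5, P4 receive the extra seats.

P1: 5, P2: 3, P3: 3, P4: 5, P5: 7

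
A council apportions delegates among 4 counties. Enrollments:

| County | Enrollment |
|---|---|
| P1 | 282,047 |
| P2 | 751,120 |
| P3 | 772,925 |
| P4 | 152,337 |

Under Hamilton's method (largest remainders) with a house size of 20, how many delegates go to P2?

8

Total 1958429; standard divisor 1958429/20 ≈ 97921.45.
Standard quotas: P1 2.8803, P2 7.6706, P3 7.8933, P4 1.5557.
Lower quotas: P1 2, P2 7, P3 7, P4 1 (sum 17, leaving 3 seats).
Remainders in descending order: P3 0.8933, P1 0.8803, P2 0.6706, P4 0.5557.
The surplus seats go to P3, P1, P2.
P2 receives 8.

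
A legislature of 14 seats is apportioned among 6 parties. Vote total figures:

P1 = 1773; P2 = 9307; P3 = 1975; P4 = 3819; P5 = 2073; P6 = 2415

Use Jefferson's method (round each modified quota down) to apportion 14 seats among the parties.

P1=1; P2=7; P3=1; P4=3; P5=1; P6=1

Standard divisor 21362/14 ≈ 1525.857; standard quotas: P1 1.162, P2 6.100, P3 1.294, P4 2.503, P5 1.359, P6 1.583.
Rounding down gives 1, 6, 1, 2, 1, 1 = 12 seats, so the divisor must be adjusted.
With modified divisor 1240: modified quotas P1 1.430, P2 7.506, P3 1.593, P4 3.080, P5 1.672, P6 1.948.
Rounding down: P1 1, P2 7, P3 1, P4 3, P5 1, P6 1 (total 14).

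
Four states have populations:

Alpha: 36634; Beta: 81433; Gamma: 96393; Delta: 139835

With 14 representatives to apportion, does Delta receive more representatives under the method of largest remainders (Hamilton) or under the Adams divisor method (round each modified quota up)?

Hamilton: Alpha 1, Beta 3, Gamma 4, Delta 6.
Adams: Alpha 2, Beta 3, Gamma 4, Delta 5.
Delta gets 6 under Hamilton and 5 under Adams.

Hamilton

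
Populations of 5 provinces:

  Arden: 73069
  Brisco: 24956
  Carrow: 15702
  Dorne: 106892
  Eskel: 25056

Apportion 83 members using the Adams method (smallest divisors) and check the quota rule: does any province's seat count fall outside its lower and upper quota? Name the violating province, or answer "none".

Standard quotas: Arden 24.686, Brisco 8.431, Carrow 5.305, Dorne 36.113, Eskel 8.465.
Adams allocation: Arden 24, Brisco 9, Carrow 6, Dorne 35, Eskel 9.
Dorne has quota 36.113 (lower 36, upper 37) but receives 35 — outside the quota interval.

Dorne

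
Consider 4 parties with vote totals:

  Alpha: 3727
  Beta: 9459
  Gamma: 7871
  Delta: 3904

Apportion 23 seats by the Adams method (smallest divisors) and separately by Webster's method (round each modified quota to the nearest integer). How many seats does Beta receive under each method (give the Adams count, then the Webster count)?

8 and 9

Adams: Alpha 4, Beta 8, Gamma 7, Delta 4.
Webster: Alpha 3, Beta 9, Gamma 7, Delta 4.
Beta gets 8 under Adams and 9 under Webster.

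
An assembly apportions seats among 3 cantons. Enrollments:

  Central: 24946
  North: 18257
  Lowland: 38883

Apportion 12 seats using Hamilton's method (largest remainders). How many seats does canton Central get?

Standard divisor: 82086 ÷ 12 ≈ 6840.5.
Standard quotas: Central 3.6468, North 2.6690, Lowland 5.6842.
Lower quotas: Central 3, North 2, Lowland 5 (sum 10, leaving 2 seats).
Remainders in descending order: Lowland 0.6842, North 0.6690, Central 0.6468.
The surplus seats go to Lowland, North.
Central receives 3.

3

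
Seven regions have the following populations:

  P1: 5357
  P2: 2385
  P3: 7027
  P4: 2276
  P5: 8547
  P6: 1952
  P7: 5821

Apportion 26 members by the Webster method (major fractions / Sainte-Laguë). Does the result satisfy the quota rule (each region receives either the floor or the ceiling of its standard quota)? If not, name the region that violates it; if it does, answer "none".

none

Standard quotas: P1 4.174, P2 1.859, P3 5.476, P4 1.774, P5 6.660, P6 1.521, P7 4.536.
Webster allocation: P1 4, P2 2, P3 5, P4 2, P5 7, P6 2, P7 4.
Every allocation lies between the lower and upper quota.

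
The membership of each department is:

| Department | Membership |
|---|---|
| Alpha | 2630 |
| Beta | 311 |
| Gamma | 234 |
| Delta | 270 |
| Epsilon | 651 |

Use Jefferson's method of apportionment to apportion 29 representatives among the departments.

Standard divisor 4096/29 ≈ 141.241; standard quotas: Alpha 18.621, Beta 2.202, Gamma 1.657, Delta 1.912, Epsilon 4.609.
Rounding down gives 18, 2, 1, 1, 4 = 26 seats, so the divisor must be adjusted.
With modified divisor 131: modified quotas Alpha 20.076, Beta 2.374, Gamma 1.786, Delta 2.061, Epsilon 4.969.
Rounding down: Alpha 20, Beta 2, Gamma 1, Delta 2, Epsilon 4 (total 29).

Alpha: 20; Beta: 2; Gamma: 1; Delta: 2; Epsilon: 4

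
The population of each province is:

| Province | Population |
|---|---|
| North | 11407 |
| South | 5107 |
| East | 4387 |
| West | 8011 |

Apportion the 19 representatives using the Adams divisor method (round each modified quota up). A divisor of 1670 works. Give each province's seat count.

With modified divisor 1670: modified quotas North 6.831, South 3.058, East 2.627, West 4.797.
Rounding up: North 7, South 4, East 3, West 5 (total 19).

North 7; South 4; East 3; West 5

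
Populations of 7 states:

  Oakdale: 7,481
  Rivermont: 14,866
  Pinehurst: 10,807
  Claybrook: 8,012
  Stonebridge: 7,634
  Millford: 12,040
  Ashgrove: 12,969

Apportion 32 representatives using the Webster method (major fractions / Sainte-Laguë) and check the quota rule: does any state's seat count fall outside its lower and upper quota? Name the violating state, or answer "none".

Standard quotas: Oakdale 3.243, Rivermont 6.445, Pinehurst 4.685, Claybrook 3.474, Stonebridge 3.310, Millford 5.220, Ashgrove 5.623.
Webster allocation: Oakdale 3, Rivermont 6, Pinehurst 5, Claybrook 4, Stonebridge 3, Millford 5, Ashgrove 6.
Every allocation lies between the lower and upper quota.

none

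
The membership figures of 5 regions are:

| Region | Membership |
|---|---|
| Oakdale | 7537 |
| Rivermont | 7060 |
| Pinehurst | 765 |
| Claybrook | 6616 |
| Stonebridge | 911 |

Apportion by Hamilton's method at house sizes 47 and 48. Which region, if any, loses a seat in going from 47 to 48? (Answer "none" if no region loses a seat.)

Pinehurst

At 47 seats: Oakdale 15, Rivermont 14, Pinehurst 2, Claybrook 14, Stonebridge 2.
At 48 seats: Oakdale 16, Rivermont 15, Pinehurst 1, Claybrook 14, Stonebridge 2.
Pinehurst drops from 2 to 1.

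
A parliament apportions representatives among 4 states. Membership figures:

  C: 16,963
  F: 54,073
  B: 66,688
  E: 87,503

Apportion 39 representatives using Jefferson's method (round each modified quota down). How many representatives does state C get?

Standard divisor 225227/39 ≈ 5775.051; standard quotas: C 2.937, F 9.363, B 11.548, E 15.152.
Rounding down gives 2, 9, 11, 15 = 37 seats, so the divisor must be adjusted.
With modified divisor 5500: modified quotas C 3.084, F 9.831, B 12.125, E 15.910.
Rounding down: C 3, F 9, B 12, E 15 (total 39).
C receives 3.

3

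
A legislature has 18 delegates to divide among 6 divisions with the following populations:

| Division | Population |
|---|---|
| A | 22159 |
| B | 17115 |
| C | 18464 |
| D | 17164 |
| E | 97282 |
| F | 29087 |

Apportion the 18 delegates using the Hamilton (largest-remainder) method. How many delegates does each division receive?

A: 2; B: 1; C: 2; D: 1; E: 9; F: 3

The standard divisor is 201271/18 ≈ 11181.722.
Standard quotas: A 1.9817, B 1.5306, C 1.6513, D 1.5350, E 8.7001, F 2.6013.
Lower quotas: A 1, B 1, C 1, D 1, E 8, F 2 (sum 14, leaving 4 seats).
Remainders in descending order: A 0.9817, E 0.7001, C 0.6513, F 0.6013, D 0.5350, B 0.5306.
The surplus seats go to A, E, C, F.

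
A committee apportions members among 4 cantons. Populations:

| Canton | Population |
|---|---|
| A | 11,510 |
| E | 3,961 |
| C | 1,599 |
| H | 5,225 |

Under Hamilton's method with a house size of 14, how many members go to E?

3

Standard divisor: 22295 ÷ 14 ≈ 1592.5.
Standard quotas: A 7.2276, E 2.4873, C 1.0041, H 3.2810.
Lower quotas: A 7, E 2, C 1, H 3 (sum 13, leaving 1 seat).
Remainders in descending order: E 0.4873, H 0.2810, A 0.2276, C 0.0041.
Largest remainder: E receives the extra seat.
E receives 3.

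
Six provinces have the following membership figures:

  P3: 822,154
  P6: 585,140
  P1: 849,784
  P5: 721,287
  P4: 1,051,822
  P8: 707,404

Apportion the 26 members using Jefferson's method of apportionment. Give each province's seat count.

P3 4, P6 3, P1 5, P5 4, P4 6, P8 4

Standard divisor 4737591/26 ≈ 182215.038; standard quotas: P3 4.512, P6 3.211, P1 4.664, P5 3.958, P4 5.772, P8 3.882.
Rounding down gives 4, 3, 4, 3, 5, 3 = 22 seats, so the divisor must be adjusted.
With modified divisor 167200: modified quotas P3 4.917, P6 3.500, P1 5.082, P5 4.314, P4 6.291, P8 4.231.
Rounding down: P3 4, P6 3, P1 5, P5 4, P4 6, P8 4 (total 26).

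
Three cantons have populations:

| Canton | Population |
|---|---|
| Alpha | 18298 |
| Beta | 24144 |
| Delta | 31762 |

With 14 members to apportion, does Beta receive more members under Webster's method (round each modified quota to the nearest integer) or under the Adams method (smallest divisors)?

Webster: Alpha 3, Beta 5, Delta 6.
Adams: Alpha 4, Beta 4, Delta 6.
Beta gets 5 under Webster and 4 under Adams.

Webster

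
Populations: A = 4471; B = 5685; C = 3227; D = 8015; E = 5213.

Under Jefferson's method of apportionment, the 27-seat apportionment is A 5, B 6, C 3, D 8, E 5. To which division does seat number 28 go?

D

Priority for the next seat is population ÷ (current seats + 1).
Priorities: A 745.167, B 812.143, C 806.750, D 890.556, E 868.833.
Highest priority: D.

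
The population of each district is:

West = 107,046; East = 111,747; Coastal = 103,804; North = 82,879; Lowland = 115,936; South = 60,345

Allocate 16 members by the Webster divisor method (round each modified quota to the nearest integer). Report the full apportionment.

West=3, East=3, Coastal=3, North=2, Lowland=3, South=2

Standard divisor 581757/16 ≈ 36359.812; standard quotas: West 2.944, East 3.073, Coastal 2.855, North 2.279, Lowland 3.189, South 1.660.
Rounding to the nearest integer gives West 3, East 3, Coastal 3, North 2, Lowland 3, South 2 — total 16, matching the house size, so no adjustment is needed.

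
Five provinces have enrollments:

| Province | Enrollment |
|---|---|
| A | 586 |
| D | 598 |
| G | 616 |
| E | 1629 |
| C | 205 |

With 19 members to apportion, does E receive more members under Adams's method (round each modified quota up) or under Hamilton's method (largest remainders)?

Adams: A 3, D 3, G 4, E 8, C 1.
Hamilton: A 3, D 3, G 3, E 9, C 1.
E gets 8 under Adams and 9 under Hamilton.

Hamilton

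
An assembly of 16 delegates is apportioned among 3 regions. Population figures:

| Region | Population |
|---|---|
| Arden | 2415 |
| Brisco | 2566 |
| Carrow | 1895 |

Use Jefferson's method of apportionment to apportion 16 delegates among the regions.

Standard divisor 6876/16 ≈ 429.75; standard quotas: Arden 5.620, Brisco 5.971, Carrow 4.410.
Rounding down gives 5, 5, 4 = 14 seats, so the divisor must be adjusted.
With modified divisor 400: modified quotas Arden 6.037, Brisco 6.415, Carrow 4.737.
Rounding down: Arden 6, Brisco 6, Carrow 4 (total 16).

Arden 6, Brisco 6, Carrow 4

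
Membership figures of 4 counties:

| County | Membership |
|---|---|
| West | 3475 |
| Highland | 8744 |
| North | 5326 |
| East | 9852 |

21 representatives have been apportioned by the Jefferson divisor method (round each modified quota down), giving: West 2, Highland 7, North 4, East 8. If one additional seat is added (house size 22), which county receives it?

Priority for the next seat is population ÷ (current seats + 1).
Priorities: West 1158.333, Highland 1093.000, North 1065.200, East 1094.667.
Highest priority: West.

West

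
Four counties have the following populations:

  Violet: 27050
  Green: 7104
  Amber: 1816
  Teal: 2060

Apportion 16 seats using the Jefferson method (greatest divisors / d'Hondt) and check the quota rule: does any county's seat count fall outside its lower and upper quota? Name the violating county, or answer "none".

Violet

Standard quotas: Violet 11.380, Green 2.989, Amber 0.764, Teal 0.867.
Jefferson allocation: Violet 13, Green 3, Amber 0, Teal 0.
Violet has quota 11.380 (lower 11, upper 12) but receives 13 — outside the quota interval.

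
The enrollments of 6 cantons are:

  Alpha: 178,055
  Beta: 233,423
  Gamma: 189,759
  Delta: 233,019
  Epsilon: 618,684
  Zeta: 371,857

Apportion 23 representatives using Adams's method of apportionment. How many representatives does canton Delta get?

Standard divisor 1824797/23 ≈ 79339; standard quotas: Alpha 2.244, Beta 2.942, Gamma 2.392, Delta 2.937, Epsilon 7.798, Zeta 4.687.
Rounding up gives 3, 3, 3, 3, 8, 5 = 25 seats, so the divisor must be adjusted.
With modified divisor 91000: modified quotas Alpha 1.957, Beta 2.565, Gamma 2.085, Delta 2.561, Epsilon 6.799, Zeta 4.086.
Rounding up: Alpha 2, Beta 3, Gamma 3, Delta 3, Epsilon 7, Zeta 5 (total 23).
Delta receives 3.

3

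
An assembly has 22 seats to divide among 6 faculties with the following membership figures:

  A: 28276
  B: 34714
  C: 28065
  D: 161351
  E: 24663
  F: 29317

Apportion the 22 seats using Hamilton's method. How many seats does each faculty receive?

A 2, B 2, C 2, D 12, E 2, F 2

Total 306386; standard divisor 306386/22 ≈ 13926.636.
Standard quotas: A 2.0304, B 2.4926, C 2.0152, D 11.5858, E 1.7709, F 2.1051.
Lower quotas: A 2, B 2, C 2, D 11, E 1, F 2 (sum 20, leaving 2 seats).
Remainders in descending order: E 0.7709, D 0.5858, B 0.4926, F 0.1051, A 0.0304, C 0.0152.
The surplus seats go to E, D.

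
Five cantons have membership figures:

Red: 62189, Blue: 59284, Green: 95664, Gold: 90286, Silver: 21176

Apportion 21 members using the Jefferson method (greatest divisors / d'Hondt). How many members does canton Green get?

Standard divisor 328599/21 ≈ 15647.571; standard quotas: Red 3.974, Blue 3.789, Green 6.114, Gold 5.770, Silver 1.353.
Rounding down gives 3, 3, 6, 5, 1 = 18 seats, so the divisor must be adjusted.
With modified divisor 14200: modified quotas Red 4.380, Blue 4.175, Green 6.737, Gold 6.358, Silver 1.491.
Rounding down: Red 4, Blue 4, Green 6, Gold 6, Silver 1 (total 21).
Green receives 6.

6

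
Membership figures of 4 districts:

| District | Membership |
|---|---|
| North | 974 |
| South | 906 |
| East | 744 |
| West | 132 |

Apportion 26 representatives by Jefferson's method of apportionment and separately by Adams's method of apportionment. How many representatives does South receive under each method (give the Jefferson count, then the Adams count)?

Jefferson: North 9, South 9, East 7, West 1.
Adams: North 9, South 8, East 7, West 2.
South gets 9 under Jefferson and 8 under Adams.

9 and 8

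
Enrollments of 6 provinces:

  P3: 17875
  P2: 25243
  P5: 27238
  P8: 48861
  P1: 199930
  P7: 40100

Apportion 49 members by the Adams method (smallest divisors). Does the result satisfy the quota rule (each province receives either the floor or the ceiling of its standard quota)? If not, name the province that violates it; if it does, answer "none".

Standard quotas: P3 2.438, P2 3.443, P5 3.715, P8 6.664, P1 27.270, P7 5.469.
Adams allocation: P3 3, P2 4, P5 4, P8 7, P1 25, P7 6.
P1 has quota 27.270 (lower 27, upper 28) but receives 25 — outside the quota interval.

P1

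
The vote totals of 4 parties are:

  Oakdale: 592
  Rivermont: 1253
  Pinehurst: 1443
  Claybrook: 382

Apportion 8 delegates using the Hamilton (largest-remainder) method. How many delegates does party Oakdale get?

Standard divisor: 3670 ÷ 8 ≈ 458.75.
Standard quotas: Oakdale 1.290, Rivermont 2.731, Pinehurst 3.146, Claybrook 0.833.
Lower quotas: Oakdale 1, Rivermont 2, Pinehurst 3, Claybrook 0 (sum 6, leaving 2 seats).
Remainders in descending order: Claybrook 0.833, Rivermont 0.731, Oakdale 0.290, Pinehurst 0.146.
Largest remainders: Claybrook, Rivermont receive the extra seats.
Oakdale receives 1.

1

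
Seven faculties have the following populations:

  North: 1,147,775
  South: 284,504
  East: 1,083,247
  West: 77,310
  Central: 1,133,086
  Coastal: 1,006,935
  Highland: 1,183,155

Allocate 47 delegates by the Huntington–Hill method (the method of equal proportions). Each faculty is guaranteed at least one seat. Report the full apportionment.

North 9, South 2, East 9, West 1, Central 9, Coastal 8, Highland 9

With divisor 126189: modified quotas North 9.096, South 2.255, East 8.584, West 0.613, Central 8.979, Coastal 7.980, Highland 9.376.
Geometric-mean thresholds: North √(9·10)=9.487, South √(2·3)=2.449, East √(8·9)=8.485, West (min 1), Central √(8·9)=8.485, Coastal √(7·8)=7.483, Highland √(9·10)=9.487.
Each quota rounded against its threshold gives North 9, South 2, East 9, West 1, Central 9, Coastal 8, Highland 9 (total 47).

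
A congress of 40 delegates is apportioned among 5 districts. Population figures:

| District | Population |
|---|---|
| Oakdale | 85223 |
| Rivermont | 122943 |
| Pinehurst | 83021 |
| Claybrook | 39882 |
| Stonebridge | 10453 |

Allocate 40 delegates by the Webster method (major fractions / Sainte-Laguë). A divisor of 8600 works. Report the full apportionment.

With modified divisor 8600: modified quotas Oakdale 9.910, Rivermont 14.296, Pinehurst 9.654, Claybrook 4.637, Stonebridge 1.215.
Rounding to the nearest integer: Oakdale 10, Rivermont 14, Pinehurst 10, Claybrook 5, Stonebridge 1 (total 40).

Oakdale 10, Rivermont 14, Pinehurst 10, Claybrook 5, Stonebridge 1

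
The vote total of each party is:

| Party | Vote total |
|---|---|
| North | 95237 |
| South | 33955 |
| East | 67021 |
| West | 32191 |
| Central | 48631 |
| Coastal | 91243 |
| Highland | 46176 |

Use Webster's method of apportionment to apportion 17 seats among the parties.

North=4, South=1, East=3, West=1, Central=2, Coastal=4, Highland=2

Standard divisor 414454/17 ≈ 24379.647; standard quotas: North 3.906, South 1.393, East 2.749, West 1.320, Central 1.995, Coastal 3.743, Highland 1.894.
Rounding to the nearest integer gives North 4, South 1, East 3, West 1, Central 2, Coastal 4, Highland 2 — total 17, matching the house size, so no adjustment is needed.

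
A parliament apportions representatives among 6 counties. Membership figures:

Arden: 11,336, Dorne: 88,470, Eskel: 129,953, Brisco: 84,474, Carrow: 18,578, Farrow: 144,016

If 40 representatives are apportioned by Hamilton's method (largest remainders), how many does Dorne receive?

7

Total 476827; standard divisor 476827/40 ≈ 11920.675.
Standard quotas: Arden 0.9510, Dorne 7.4216, Eskel 10.9015, Brisco 7.0863, Carrow 1.5585, Farrow 12.0812.
Lower quotas: Arden 0, Dorne 7, Eskel 10, Brisco 7, Carrow 1, Farrow 12 (sum 37, leaving 3 seats).
Remainders in descending order: Arden 0.9510, Eskel 0.9015, Carrow 0.5585, Dorne 0.4216, Brisco 0.0863, Farrow 0.0812.
The surplus seats go to Arden, Eskel, Carrow.
Dorne receives 7.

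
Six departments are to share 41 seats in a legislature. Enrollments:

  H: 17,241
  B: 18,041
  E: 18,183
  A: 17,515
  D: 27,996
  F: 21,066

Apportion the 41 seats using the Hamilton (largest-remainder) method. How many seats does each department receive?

H: 6, B: 6, E: 6, A: 6, D: 10, F: 7

Standard divisor: 120042 ÷ 41 ≈ 2927.854.
Standard quotas: H 5.8886, B 6.1619, E 6.2104, A 5.9822, D 9.5620, F 7.1950.
Lower quotas: H 5, B 6, E 6, A 5, D 9, F 7 (sum 38, leaving 3 seats).
Remainders in descending order: A 0.9822, H 0.8886, D 0.5620, E 0.2104, F 0.1950, B 0.1619.
The surplus seats go to A, H, D.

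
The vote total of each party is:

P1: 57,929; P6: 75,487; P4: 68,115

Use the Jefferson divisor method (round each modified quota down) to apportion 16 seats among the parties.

Standard divisor 201531/16 ≈ 12595.688; standard quotas: P1 4.599, P6 5.993, P4 5.408.
Rounding down gives 4, 5, 5 = 14 seats, so the divisor must be adjusted.
With modified divisor 11500: modified quotas P1 5.037, P6 6.564, P4 5.923.
Rounding down: P1 5, P6 6, P4 5 (total 16).

P1 5, P6 6, P4 5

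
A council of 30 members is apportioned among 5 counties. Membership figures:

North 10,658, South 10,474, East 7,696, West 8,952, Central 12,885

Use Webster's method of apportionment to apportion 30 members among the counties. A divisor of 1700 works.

With modified divisor 1700: modified quotas North 6.269, South 6.161, East 4.527, West 5.266, Central 7.579.
Rounding to the nearest integer: North 6, South 6, East 5, West 5, Central 8 (total 30).

North=6, South=6, East=5, West=5, Central=8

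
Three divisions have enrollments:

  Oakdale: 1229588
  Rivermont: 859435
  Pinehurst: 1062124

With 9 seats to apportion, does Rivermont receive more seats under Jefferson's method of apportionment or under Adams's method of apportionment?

Jefferson: Oakdale 4, Rivermont 2, Pinehurst 3.
Adams: Oakdale 3, Rivermont 3, Pinehurst 3.
Rivermont gets 2 under Jefferson and 3 under Adams.

Adams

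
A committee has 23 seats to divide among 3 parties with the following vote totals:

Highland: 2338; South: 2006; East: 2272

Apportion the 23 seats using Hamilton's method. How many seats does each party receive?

The standard divisor is 6616/23 ≈ 287.652.
Standard quotas: Highland 8.128, South 6.974, East 7.898.
Lower quotas: Highland 8, South 6, East 7 (sum 21, leaving 2 seats).
Remainders in descending order: South 0.974, East 0.898, Highland 0.128.
Largest remainders: South, East receive the extra seats.

Highland 8; South 7; East 8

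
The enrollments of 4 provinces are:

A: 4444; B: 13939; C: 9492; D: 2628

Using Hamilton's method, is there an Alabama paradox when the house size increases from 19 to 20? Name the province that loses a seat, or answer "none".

none

At 19 seats: A 3, B 9, C 6, D 1.
At 20 seats: A 3, B 9, C 6, D 2.
No province's allocation decreased.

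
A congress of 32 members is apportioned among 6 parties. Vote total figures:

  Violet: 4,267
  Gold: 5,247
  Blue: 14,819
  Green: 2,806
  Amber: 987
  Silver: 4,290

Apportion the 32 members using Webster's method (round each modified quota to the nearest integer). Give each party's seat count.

Standard divisor 32416/32 ≈ 1013; standard quotas: Violet 4.212, Gold 5.180, Blue 14.629, Green 2.770, Amber 0.974, Silver 4.235.
Rounding to the nearest integer gives Violet 4, Gold 5, Blue 15, Green 3, Amber 1, Silver 4 — total 32, matching the house size, so no adjustment is needed.

Violet 4, Gold 5, Blue 15, Green 3, Amber 1, Silver 4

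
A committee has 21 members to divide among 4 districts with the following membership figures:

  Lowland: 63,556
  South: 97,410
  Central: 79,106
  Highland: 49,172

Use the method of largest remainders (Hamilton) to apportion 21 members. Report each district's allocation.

Lowland 5; South 7; Central 6; Highland 3

Standard divisor: 289244 ÷ 21 ≈ 13773.524.
Standard quotas: Lowland 4.6144, South 7.0723, Central 5.7433, Highland 3.5700.
Lower quotas: Lowland 4, South 7, Central 5, Highland 3 (sum 19, leaving 2 seats).
Remainders in descending order: Central 0.7433, Lowland 0.6144, Highland 0.5700, South 0.0723.
The surplus seats go to Central, Lowland.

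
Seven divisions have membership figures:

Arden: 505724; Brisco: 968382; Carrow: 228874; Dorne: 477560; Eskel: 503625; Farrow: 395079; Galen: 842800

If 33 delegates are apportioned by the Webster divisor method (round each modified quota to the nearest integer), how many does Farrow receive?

3

Standard divisor 3922044/33 ≈ 118849.818; standard quotas: Arden 4.255, Brisco 8.148, Carrow 1.926, Dorne 4.018, Eskel 4.237, Farrow 3.324, Galen 7.091.
Rounding to the nearest integer gives 4, 8, 2, 4, 4, 3, 7 = 32 seats, so the divisor must be adjusted.
With modified divisor 113613: modified quotas Arden 4.451, Brisco 8.524, Carrow 2.015, Dorne 4.203, Eskel 4.433, Farrow 3.477, Galen 7.418.
Rounding to the nearest integer: Arden 4, Brisco 9, Carrow 2, Dorne 4, Eskel 4, Farrow 3, Galen 7 (total 33).
Farrow receives 3.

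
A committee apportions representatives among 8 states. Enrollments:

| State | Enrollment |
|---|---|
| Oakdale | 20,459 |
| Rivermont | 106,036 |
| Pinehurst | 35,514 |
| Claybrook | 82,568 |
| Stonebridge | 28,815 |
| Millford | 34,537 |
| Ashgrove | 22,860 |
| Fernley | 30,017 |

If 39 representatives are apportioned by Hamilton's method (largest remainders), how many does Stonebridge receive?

3

Standard divisor: 360806 ÷ 39 ≈ 9251.436.
Standard quotas: Oakdale 2.2114, Rivermont 11.4616, Pinehurst 3.8388, Claybrook 8.9249, Stonebridge 3.1147, Millford 3.7332, Ashgrove 2.4710, Fernley 3.2446.
Lower quotas: Oakdale 2, Rivermont 11, Pinehurst 3, Claybrook 8, Stonebridge 3, Millford 3, Ashgrove 2, Fernley 3 (sum 35, leaving 4 seats).
Remainders in descending order: Claybrook 0.9249, Pinehurst 0.8388, Millford 0.7332, Ashgrove 0.4710, Rivermont 0.4616, Fernley 0.2446, Oakdale 0.2114, Stonebridge 0.1147.
Largest remainders: Claybrook, Pinehurst, Millford, Ashgrove receive the extra seats.
Stonebridge receives 3.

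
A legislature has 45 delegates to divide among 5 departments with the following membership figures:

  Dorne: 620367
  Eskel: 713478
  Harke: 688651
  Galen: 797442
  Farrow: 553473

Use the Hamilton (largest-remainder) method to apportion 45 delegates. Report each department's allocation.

Dorne 8; Eskel 10; Harke 9; Galen 11; Farrow 7

Total 3373411; standard divisor 3373411/45 ≈ 74964.689.
Standard quotas: Dorne 8.2755, Eskel 9.5175, Harke 9.1863, Galen 10.6376, Farrow 7.3831.
Lower quotas: Dorne 8, Eskel 9, Harke 9, Galen 10, Farrow 7 (sum 43, leaving 2 seats).
Remainders in descending order: Galen 0.6376, Eskel 0.5175, Farrow 0.3831, Dorne 0.2755, Harke 0.1863.
Largest remainders: Galen, Eskel receive the extra seats.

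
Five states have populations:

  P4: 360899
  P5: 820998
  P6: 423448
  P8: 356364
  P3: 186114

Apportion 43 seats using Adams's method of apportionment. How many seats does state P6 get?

Standard divisor 2147823/43 ≈ 49949.372; standard quotas: P4 7.225, P5 16.437, P6 8.478, P8 7.135, P3 3.726.
Rounding up gives 8, 17, 9, 8, 4 = 46 seats, so the divisor must be adjusted.
With modified divisor 52200: modified quotas P4 6.914, P5 15.728, P6 8.112, P8 6.827, P3 3.565.
Rounding up: P4 7, P5 16, P6 9, P8 7, P3 4 (total 43).
P6 receives 9.

9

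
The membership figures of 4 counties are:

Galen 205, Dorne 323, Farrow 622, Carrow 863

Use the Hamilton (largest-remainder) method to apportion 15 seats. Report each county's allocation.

Galen: 2; Dorne: 2; Farrow: 5; Carrow: 6

Total 2013; standard divisor 2013/15 ≈ 134.2.
Standard quotas: Galen 1.528, Dorne 2.407, Farrow 4.635, Carrow 6.431.
Lower quotas: Galen 1, Dorne 2, Farrow 4, Carrow 6 (sum 13, leaving 2 seats).
Remainders in descending order: Farrow 0.635, Galen 0.528, Carrow 0.431, Dorne 0.407.
Largest remainders: Farrow, Galen receive the extra seats.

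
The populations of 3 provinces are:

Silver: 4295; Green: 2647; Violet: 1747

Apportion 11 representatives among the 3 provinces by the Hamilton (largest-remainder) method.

The standard divisor is 8689/11 ≈ 789.909.
Standard quotas: Silver 5.437, Green 3.351, Violet 2.212.
Lower quotas: Silver 5, Green 3, Violet 2 (sum 10, leaving 1 seat).
Remainders in descending order: Silver 0.437, Green 0.351, Violet 0.212.
Largest remainder: Silver receives the extra seat.

Silver 6; Green 3; Violet 2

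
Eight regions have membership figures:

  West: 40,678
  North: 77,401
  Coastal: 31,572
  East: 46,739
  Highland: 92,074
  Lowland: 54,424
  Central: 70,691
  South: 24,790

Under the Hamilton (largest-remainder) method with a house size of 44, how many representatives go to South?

Standard divisor: 438369 ÷ 44 ≈ 9962.932.
Standard quotas: West 4.0829, North 7.7689, Coastal 3.1689, East 4.6913, Highland 9.2417, Lowland 5.4626, Central 7.0954, South 2.4882.
Lower quotas: West 4, North 7, Coastal 3, East 4, Highland 9, Lowland 5, Central 7, South 2 (sum 41, leaving 3 seats).
Remainders in descending order: North 0.7689, East 0.6913, South 0.4882, Lowland 0.4626, Highland 0.2417, Coastal 0.1689, Central 0.0954, West 0.0829.
Largest remainders: North, East, South receive the extra seats.
South receives 3.

3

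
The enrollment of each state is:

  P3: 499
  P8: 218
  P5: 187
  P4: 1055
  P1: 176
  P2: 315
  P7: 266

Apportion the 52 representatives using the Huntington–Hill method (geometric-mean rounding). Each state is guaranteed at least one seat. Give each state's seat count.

P3 10; P8 4; P5 4; P4 20; P1 3; P2 6; P7 5

With divisor 52: modified quotas P3 9.596, P8 4.192, P5 3.596, P4 20.288, P1 3.385, P2 6.058, P7 5.115.
Geometric-mean thresholds: P3 √(9·10)=9.487, P8 √(4·5)=4.472, P5 √(3·4)=3.464, P4 √(20·21)=20.494, P1 √(3·4)=3.464, P2 √(6·7)=6.481, P7 √(5·6)=5.477.
Each quota rounded against its threshold gives P3 10, P8 4, P5 4, P4 20, P1 3, P2 6, P7 5 (total 52).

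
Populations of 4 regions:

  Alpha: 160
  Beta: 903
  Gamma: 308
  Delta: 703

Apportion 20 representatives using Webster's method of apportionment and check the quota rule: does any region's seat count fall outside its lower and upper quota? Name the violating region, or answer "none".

Standard quotas: Alpha 1.543, Beta 8.708, Gamma 2.970, Delta 6.779.
Webster allocation: Alpha 2, Beta 8, Gamma 3, Delta 7.
Every allocation lies between the lower and upper quota.

none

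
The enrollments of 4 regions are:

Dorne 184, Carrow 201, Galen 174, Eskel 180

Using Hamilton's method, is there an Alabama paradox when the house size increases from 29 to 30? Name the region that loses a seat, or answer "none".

At 29 seats: Dorne 7, Carrow 8, Galen 7, Eskel 7.
At 30 seats: Dorne 8, Carrow 8, Galen 7, Eskel 7.
No region's allocation decreased.

none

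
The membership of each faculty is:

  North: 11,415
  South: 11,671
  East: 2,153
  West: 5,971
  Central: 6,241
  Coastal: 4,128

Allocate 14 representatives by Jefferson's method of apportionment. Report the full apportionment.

Standard divisor 41579/14 ≈ 2969.929; standard quotas: North 3.844, South 3.930, East 0.725, West 2.010, Central 2.101, Coastal 1.390.
Rounding down gives 3, 3, 0, 2, 2, 1 = 11 seats, so the divisor must be adjusted.
With modified divisor 2300: modified quotas North 4.963, South 5.074, East 0.936, West 2.596, Central 2.713, Coastal 1.795.
Rounding down: North 4, South 5, East 0, West 2, Central 2, Coastal 1 (total 14).

North: 4, South: 5, East: 0, West: 2, Central: 2, Coastal: 1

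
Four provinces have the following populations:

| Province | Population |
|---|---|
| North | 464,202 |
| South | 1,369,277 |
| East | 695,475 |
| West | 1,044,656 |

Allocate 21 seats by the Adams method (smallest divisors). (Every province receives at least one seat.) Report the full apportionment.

Standard divisor 3573610/21 ≈ 170171.905; standard quotas: North 2.728, South 8.046, East 4.087, West 6.139.
Rounding up gives 3, 9, 5, 7 = 24 seats, so the divisor must be adjusted.
With modified divisor 184900: modified quotas North 2.511, South 7.406, East 3.761, West 5.650.
Rounding up: North 3, South 8, East 4, West 6 (total 21).

North: 3; South: 8; East: 4; West: 6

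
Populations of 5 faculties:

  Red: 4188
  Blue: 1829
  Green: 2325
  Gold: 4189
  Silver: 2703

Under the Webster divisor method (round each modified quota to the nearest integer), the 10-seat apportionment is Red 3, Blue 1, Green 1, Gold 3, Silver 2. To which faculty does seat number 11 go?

Priority for the next seat is population ÷ (current seats + 0.5).
Priorities: Red 1196.571, Blue 1219.333, Green 1550.000, Gold 1196.857, Silver 1081.200.
Highest priority: Green.

Green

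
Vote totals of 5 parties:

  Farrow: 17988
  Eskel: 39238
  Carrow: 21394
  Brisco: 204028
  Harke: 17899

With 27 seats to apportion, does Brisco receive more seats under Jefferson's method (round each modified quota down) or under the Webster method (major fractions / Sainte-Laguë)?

Jefferson

Jefferson: Farrow 1, Eskel 3, Carrow 2, Brisco 20, Harke 1.
Webster: Farrow 2, Eskel 3, Carrow 2, Brisco 18, Harke 2.
Brisco gets 20 under Jefferson and 18 under Webster.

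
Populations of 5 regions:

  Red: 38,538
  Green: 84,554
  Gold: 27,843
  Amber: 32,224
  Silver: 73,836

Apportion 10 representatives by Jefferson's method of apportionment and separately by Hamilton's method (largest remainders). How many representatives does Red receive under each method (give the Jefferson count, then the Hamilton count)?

1 and 2

Jefferson: Red 1, Green 4, Gold 1, Amber 1, Silver 3.
Hamilton: Red 2, Green 3, Gold 1, Amber 1, Silver 3.
Red gets 1 under Jefferson and 2 under Hamilton.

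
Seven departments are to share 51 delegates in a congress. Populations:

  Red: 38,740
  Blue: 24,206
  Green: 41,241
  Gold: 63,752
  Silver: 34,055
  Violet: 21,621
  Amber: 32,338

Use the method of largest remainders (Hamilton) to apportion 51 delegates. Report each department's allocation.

Total 255953; standard divisor 255953/51 ≈ 5018.686.
Standard quotas: Red 7.7192, Blue 4.8232, Green 8.2175, Gold 12.7029, Silver 6.7856, Violet 4.3081, Amber 6.4435.
Lower quotas: Red 7, Blue 4, Green 8, Gold 12, Silver 6, Violet 4, Amber 6 (sum 47, leaving 4 seats).
Remainders in descending order: Blue 0.8232, Silver 0.7856, Red 0.7192, Gold 0.7029, Amber 0.4435, Violet 0.3081, Green 0.2175.
The surplus seats go to Blue, Silver, Red, Gold.

Red 8, Blue 5, Green 8, Gold 13, Silver 7, Violet 4, Amber 6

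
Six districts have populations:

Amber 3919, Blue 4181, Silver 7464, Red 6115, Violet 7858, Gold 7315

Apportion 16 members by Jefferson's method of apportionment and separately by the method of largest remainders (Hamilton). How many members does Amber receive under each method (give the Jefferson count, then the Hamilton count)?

Jefferson: Amber 1, Blue 2, Silver 3, Red 3, Violet 4, Gold 3.
Hamilton: Amber 2, Blue 2, Silver 3, Red 3, Violet 3, Gold 3.
Amber gets 1 under Jefferson and 2 under Hamilton.

1 and 2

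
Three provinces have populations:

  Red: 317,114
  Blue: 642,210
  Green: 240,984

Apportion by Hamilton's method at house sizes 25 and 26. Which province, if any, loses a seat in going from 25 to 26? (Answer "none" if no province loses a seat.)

At 25 seats: Red 7, Blue 13, Green 5.
At 26 seats: Red 7, Blue 14, Green 5.
No province's allocation decreased.

none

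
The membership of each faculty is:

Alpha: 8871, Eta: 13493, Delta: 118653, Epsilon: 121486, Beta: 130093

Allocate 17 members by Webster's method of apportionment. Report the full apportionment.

Standard divisor 392596/17 ≈ 23093.882; standard quotas: Alpha 0.384, Eta 0.584, Delta 5.138, Epsilon 5.261, Beta 5.633.
Rounding to the nearest integer gives Alpha 0, Eta 1, Delta 5, Epsilon 5, Beta 6 — total 17, matching the house size, so no adjustment is needed.

Alpha: 0, Eta: 1, Delta: 5, Epsilon: 5, Beta: 6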